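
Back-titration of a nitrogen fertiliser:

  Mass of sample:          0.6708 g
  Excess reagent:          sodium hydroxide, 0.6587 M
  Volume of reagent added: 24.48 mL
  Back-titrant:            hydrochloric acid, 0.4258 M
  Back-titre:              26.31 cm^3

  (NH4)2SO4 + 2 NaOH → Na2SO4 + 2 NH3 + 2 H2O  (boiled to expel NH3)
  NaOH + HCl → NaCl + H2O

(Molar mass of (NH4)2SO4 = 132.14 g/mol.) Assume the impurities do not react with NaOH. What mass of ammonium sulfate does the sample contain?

0.3252 g

n(NaOH) added = 0.02448 × 0.6587 = 0.01612 mol
n(HCl) used in back-titration = 0.02631 × 0.4258 = 0.01120 mol
n(NaOH) left over = 0.01120 mol (1:1 ratio)
n(NaOH) consumed by analyte = 0.01612 − 0.01120 = 4.922 × 10^-3 mol
From the 1:2 ratio, n((NH4)2SO4) = 1/2 × 4.922 × 10^-3 = 2.461 × 10^-3 mol
mass of (NH4)2SO4 = 2.461 × 10^-3 × 132.14 = 0.3252 g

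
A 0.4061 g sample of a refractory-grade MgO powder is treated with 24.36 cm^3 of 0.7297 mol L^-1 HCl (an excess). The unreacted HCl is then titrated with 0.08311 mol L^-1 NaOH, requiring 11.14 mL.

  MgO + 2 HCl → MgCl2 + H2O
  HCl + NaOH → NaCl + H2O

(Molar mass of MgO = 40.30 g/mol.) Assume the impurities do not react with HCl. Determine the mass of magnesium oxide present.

n(HCl) added = 0.02436 × 0.7297 = 0.01778 mol
n(NaOH) used in back-titration = 0.01114 × 0.08311 = 9.258 × 10^-4 mol
n(HCl) left over = 9.258 × 10^-4 mol (1:1 ratio)
n(HCl) consumed by analyte = 0.01778 − 9.258 × 10^-4 = 0.01685 mol
From the 1:2 ratio, n(MgO) = 1/2 × 0.01685 = 8.425 × 10^-3 mol
mass of MgO = 8.425 × 10^-3 × 40.30 = 0.3395 g

0.3395 g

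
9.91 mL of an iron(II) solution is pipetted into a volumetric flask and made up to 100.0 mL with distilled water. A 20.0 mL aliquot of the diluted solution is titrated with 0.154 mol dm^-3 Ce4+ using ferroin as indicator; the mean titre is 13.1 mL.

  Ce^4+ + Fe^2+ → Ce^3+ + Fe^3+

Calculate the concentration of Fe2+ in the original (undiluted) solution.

n(Ce4+) = 0.0131 × 0.154 = 2.02 × 10^-3 mol
n(Fe2+) in the aliquot = 2.02 × 10^-3 mol (1:1 ratio)
[Fe2+]_dilute = 2.02 × 10^-3 / 0.0200 = 0.101 mol/L
Dilution factor = 100.0 / 9.91 = 10.09
[Fe2+]_stock = 0.101 × 10.09 = 1.02 mol/L

1.02 mol/L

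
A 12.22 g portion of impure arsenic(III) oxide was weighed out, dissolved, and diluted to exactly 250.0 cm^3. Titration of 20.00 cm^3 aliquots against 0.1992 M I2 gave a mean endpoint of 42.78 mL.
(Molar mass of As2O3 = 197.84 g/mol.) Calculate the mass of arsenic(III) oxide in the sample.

As2O3 + 2 I2 + 2 H2O → As2O5 + 4 HI
n(I2) per titration = 0.04278 × 0.1992 = 8.522 × 10^-3 mol
From the 1:2 ratio, n(As2O3) in each aliquot = 1/2 × 8.522 × 10^-3 = 4.261 × 10^-3 mol
n(As2O3) in the whole flask = 4.261 × 10^-3 × 250.0/20.00 = 0.05326 mol
mass of As2O3 = 0.05326 × 197.84 = 10.54 g

10.54 g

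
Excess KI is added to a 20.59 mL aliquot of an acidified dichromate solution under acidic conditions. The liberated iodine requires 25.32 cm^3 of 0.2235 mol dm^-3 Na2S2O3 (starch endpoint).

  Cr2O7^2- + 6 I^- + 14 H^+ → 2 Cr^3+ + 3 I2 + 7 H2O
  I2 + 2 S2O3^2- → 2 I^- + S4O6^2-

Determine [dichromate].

n(S2O3^2-) = 0.02532 × 0.2235 = 5.659 × 10^-3 mol
n(I2) = n(S2O3^2-)/2 = 2.830 × 10^-3 mol
From the 1:3 ratio, n(Cr2O7^2-) in the aliquot = 1/3 × 2.830 × 10^-3 = 9.432 × 10^-4 mol
[Cr2O7^2-] = 9.432 × 10^-4 / 0.02059 = 0.04581 mol/L

0.04581 mol/L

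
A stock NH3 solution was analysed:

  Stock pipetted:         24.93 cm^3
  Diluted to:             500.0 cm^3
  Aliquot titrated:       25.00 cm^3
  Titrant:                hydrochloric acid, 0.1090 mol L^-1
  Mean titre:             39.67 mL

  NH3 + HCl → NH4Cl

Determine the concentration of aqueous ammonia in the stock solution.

n(HCl) = 0.03967 × 0.1090 = 4.324 × 10^-3 mol
n(NH3) in the aliquot = 4.324 × 10^-3 mol (1:1 ratio)
[NH3]_dilute = 4.324 × 10^-3 / 0.02500 = 0.1730 mol/L
Dilution factor = 500.0 / 24.93 = 20.06
[NH3]_stock = 0.1730 × 20.06 = 3.469 mol/L

3.469 mol/L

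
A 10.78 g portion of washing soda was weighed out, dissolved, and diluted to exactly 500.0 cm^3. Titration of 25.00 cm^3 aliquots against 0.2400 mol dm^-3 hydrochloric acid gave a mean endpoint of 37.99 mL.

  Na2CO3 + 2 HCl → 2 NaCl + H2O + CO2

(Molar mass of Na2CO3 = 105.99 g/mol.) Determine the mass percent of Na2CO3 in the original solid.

89.65 %

n(HCl) per titration = 0.03799 × 0.2400 = 9.118 × 10^-3 mol
From the 1:2 ratio, n(Na2CO3) in each aliquot = 1/2 × 9.118 × 10^-3 = 4.559 × 10^-3 mol
n(Na2CO3) in the whole flask = 4.559 × 10^-3 × 500.0/25.00 = 0.09118 mol
mass of Na2CO3 = 0.09118 × 105.99 = 9.664 g
% Na2CO3 = 9.664 / 10.78 × 100 = 89.65 %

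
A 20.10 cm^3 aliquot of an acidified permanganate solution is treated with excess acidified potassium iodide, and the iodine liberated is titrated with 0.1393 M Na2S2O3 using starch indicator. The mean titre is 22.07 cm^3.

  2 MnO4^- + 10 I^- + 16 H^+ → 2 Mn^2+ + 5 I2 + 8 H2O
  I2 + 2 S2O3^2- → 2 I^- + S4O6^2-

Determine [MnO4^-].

0.03059 M

n(S2O3^2-) = 0.02207 × 0.1393 = 3.074 × 10^-3 mol
n(I2) = n(S2O3^2-)/2 = 1.537 × 10^-3 mol
From the 2:5 ratio, n(MnO4^-) in the aliquot = 2/5 × 1.537 × 10^-3 = 6.149 × 10^-4 mol
[MnO4^-] = 6.149 × 10^-4 / 0.02010 = 0.03059 mol/L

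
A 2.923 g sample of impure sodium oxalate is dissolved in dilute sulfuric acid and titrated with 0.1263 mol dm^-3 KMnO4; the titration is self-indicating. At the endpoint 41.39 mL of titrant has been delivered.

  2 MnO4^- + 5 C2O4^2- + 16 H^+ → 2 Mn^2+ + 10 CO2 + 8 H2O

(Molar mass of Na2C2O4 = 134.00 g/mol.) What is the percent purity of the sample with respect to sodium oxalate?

n(KMnO4) = 0.04139 L × 0.1263 mol/L = 5.228 × 10^-3 mol
From the 5:2 ratio, n(Na2C2O4) = 5/2 × 5.228 × 10^-3 = 0.01307 mol
mass of Na2C2O4 = 0.01307 × 134.00 g/mol = 1.751 g
% Na2C2O4 = 1.751 / 2.923 × 100 = 59.91 %

59.91 %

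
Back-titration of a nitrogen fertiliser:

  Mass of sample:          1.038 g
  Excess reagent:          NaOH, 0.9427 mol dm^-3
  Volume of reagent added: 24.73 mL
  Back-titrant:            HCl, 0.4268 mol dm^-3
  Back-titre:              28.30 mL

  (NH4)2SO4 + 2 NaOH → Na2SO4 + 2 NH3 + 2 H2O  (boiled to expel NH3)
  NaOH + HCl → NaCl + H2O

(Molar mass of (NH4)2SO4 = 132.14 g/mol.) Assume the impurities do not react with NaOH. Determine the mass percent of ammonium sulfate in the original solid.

71.51 %

n(NaOH) added = 0.02473 × 0.9427 = 0.02331 mol
n(HCl) used in back-titration = 0.02830 × 0.4268 = 0.01208 mol
n(NaOH) left over = 0.01208 mol (1:1 ratio)
n(NaOH) consumed by analyte = 0.02331 − 0.01208 = 0.01123 mol
From the 1:2 ratio, n((NH4)2SO4) = 1/2 × 0.01123 = 5.617 × 10^-3 mol
mass of (NH4)2SO4 = 5.617 × 10^-3 × 132.14 = 0.7423 g
% (NH4)2SO4 = 0.7423 / 1.038 × 100 = 71.51 %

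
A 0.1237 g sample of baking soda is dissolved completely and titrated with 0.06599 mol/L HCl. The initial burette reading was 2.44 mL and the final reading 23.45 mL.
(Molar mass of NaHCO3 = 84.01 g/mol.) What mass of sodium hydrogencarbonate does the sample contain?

0.1165 g

NaHCO3 + HCl → NaCl + H2O + CO2
n(HCl) = 0.02101 L × 0.06599 mol/L = 1.386 × 10^-3 mol
n(NaHCO3) = 1.386 × 10^-3 mol (1:1 ratio)
mass of NaHCO3 = 1.386 × 10^-3 × 84.01 g/mol = 0.1165 g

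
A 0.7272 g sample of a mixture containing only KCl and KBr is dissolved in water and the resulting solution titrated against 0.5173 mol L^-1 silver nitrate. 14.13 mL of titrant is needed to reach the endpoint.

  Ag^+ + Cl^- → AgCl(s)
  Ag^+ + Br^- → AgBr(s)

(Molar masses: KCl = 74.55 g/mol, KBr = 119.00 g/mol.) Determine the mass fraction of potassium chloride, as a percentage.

n(AgNO3) = 0.01413 × 0.5173 = 7.309 × 10^-3 mol
Let x = n(KCl), y = n(KBr).
Titrant: 1x + 1y = 7.309 × 10^-3;  mass: 74.55x + 119.00y = 0.7272
Solving, x = 3.209 × 10^-3 mol, y = 4.101 × 10^-3 mol
mass of KCl = 3.209 × 10^-3 × 74.55 = 0.2392 g
% KCl = 0.2392 / 0.7272 × 100 = 32.89 %

32.89 %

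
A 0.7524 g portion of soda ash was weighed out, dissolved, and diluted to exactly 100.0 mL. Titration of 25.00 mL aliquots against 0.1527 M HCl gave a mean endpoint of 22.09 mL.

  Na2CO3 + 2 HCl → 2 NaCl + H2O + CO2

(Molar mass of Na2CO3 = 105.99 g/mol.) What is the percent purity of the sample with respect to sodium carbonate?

95.03 %

n(HCl) per titration = 0.02209 × 0.1527 = 3.373 × 10^-3 mol
From the 1:2 ratio, n(Na2CO3) in each aliquot = 1/2 × 3.373 × 10^-3 = 1.687 × 10^-3 mol
n(Na2CO3) in the whole flask = 1.687 × 10^-3 × 100.0/25.00 = 6.746 × 10^-3 mol
mass of Na2CO3 = 6.746 × 10^-3 × 105.99 = 0.7150 g
% Na2CO3 = 0.7150 / 0.7524 × 100 = 95.03 %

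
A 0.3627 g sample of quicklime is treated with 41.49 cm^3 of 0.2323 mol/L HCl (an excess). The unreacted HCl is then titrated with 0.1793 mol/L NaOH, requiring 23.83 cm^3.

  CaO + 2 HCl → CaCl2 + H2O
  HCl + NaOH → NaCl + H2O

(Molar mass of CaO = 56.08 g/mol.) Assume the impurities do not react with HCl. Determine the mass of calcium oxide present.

0.1504 g

n(HCl) added = 0.04149 × 0.2323 = 9.638 × 10^-3 mol
n(NaOH) used in back-titration = 0.02383 × 0.1793 = 4.273 × 10^-3 mol
n(HCl) left over = 4.273 × 10^-3 mol (1:1 ratio)
n(HCl) consumed by analyte = 9.638 × 10^-3 − 4.273 × 10^-3 = 5.365 × 10^-3 mol
From the 1:2 ratio, n(CaO) = 1/2 × 5.365 × 10^-3 = 2.683 × 10^-3 mol
mass of CaO = 2.683 × 10^-3 × 56.08 = 0.1504 g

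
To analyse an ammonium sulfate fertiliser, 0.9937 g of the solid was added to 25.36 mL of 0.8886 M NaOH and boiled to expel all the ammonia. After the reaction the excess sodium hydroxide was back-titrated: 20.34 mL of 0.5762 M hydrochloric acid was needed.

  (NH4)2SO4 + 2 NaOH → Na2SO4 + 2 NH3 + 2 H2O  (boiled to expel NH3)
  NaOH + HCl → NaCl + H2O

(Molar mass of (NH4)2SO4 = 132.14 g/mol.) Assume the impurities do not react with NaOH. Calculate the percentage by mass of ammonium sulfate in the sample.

71.91 %

n(NaOH) added = 0.02536 × 0.8886 = 0.02253 mol
n(HCl) used in back-titration = 0.02034 × 0.5762 = 0.01172 mol
n(NaOH) left over = 0.01172 mol (1:1 ratio)
n(NaOH) consumed by analyte = 0.02253 − 0.01172 = 0.01081 mol
From the 1:2 ratio, n((NH4)2SO4) = 1/2 × 0.01081 = 5.407 × 10^-3 mol
mass of (NH4)2SO4 = 5.407 × 10^-3 × 132.14 = 0.7145 g
% (NH4)2SO4 = 0.7145 / 0.9937 × 100 = 71.91 %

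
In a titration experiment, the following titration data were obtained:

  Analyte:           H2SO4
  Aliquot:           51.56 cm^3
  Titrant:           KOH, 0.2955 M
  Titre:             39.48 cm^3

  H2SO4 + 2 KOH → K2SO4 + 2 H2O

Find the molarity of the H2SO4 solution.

n(KOH) = 0.03948 L × 0.2955 mol/L = 0.01167 mol
From the 1:2 mole ratio, n(H2SO4) = 1/2 × 0.01167 = 5.833 × 10^-3 mol
[H2SO4] = 5.833 × 10^-3 mol / 0.05156 L = 0.1131 mol/L

0.1131 M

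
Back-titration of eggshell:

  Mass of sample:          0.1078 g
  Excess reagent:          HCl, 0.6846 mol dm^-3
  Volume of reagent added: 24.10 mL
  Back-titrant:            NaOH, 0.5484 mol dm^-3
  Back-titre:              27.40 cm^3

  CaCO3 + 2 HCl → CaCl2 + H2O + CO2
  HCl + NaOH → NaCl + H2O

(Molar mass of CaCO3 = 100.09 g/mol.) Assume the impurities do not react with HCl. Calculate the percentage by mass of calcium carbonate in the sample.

68.37 %

n(HCl) added = 0.02410 × 0.6846 = 0.01650 mol
n(NaOH) used in back-titration = 0.02740 × 0.5484 = 0.01503 mol
n(HCl) left over = 0.01503 mol (1:1 ratio)
n(HCl) consumed by analyte = 0.01650 − 0.01503 = 1.473 × 10^-3 mol
From the 1:2 ratio, n(CaCO3) = 1/2 × 1.473 × 10^-3 = 7.364 × 10^-4 mol
mass of CaCO3 = 7.364 × 10^-4 × 100.09 = 0.07370 g
% CaCO3 = 0.07370 / 0.1078 × 100 = 68.37 %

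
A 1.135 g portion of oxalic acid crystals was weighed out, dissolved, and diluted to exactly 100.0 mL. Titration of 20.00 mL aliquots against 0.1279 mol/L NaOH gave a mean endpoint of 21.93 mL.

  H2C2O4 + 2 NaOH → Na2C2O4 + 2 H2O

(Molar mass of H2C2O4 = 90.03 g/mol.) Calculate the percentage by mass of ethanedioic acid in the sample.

n(NaOH) per titration = 0.02193 × 0.1279 = 2.805 × 10^-3 mol
From the 1:2 ratio, n(H2C2O4) in each aliquot = 1/2 × 2.805 × 10^-3 = 1.402 × 10^-3 mol
n(H2C2O4) in the whole flask = 1.402 × 10^-3 × 100.0/20.00 = 7.012 × 10^-3 mol
mass of H2C2O4 = 7.012 × 10^-3 × 90.03 = 0.6313 g
% H2C2O4 = 0.6313 / 1.135 × 100 = 55.62 %

55.62 %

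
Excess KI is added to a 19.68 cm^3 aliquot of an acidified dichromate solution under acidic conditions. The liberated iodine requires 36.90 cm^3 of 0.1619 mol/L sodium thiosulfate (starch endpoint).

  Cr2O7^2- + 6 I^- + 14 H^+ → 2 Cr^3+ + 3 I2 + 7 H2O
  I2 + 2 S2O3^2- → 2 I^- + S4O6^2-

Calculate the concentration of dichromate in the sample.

0.05059 mol/L

n(S2O3^2-) = 0.03690 × 0.1619 = 5.974 × 10^-3 mol
n(I2) = n(S2O3^2-)/2 = 2.987 × 10^-3 mol
From the 1:3 ratio, n(Cr2O7^2-) in the aliquot = 1/3 × 2.987 × 10^-3 = 9.957 × 10^-4 mol
[Cr2O7^2-] = 9.957 × 10^-4 / 0.01968 = 0.05059 mol/L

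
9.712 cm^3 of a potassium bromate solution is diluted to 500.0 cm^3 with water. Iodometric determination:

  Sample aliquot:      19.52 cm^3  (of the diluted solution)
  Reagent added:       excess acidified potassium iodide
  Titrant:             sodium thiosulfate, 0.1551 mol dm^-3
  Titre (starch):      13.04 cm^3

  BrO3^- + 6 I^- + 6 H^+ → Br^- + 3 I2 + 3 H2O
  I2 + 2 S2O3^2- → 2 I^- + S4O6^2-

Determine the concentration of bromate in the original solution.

0.8890 mol/L

n(S2O3^2-) = 0.01304 × 0.1551 = 2.023 × 10^-3 mol
n(I2) = n(S2O3^2-)/2 = 1.011 × 10^-3 mol
From the 1:3 ratio, n(BrO3^-) in the aliquot = 1/3 × 1.011 × 10^-3 = 3.371 × 10^-4 mol
[BrO3^-]_dilute = 3.371 × 10^-4 / 0.01952 = 0.01727 mol/L
[BrO3^-]_original = 0.01727 × 500.0/9.712 = 0.8890 mol/L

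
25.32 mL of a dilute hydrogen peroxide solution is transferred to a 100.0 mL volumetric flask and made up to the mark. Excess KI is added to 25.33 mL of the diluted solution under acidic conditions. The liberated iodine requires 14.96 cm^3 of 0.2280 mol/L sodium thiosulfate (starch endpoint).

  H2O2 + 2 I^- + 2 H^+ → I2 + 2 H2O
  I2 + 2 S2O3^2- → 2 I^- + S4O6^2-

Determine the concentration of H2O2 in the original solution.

n(S2O3^2-) = 0.01496 × 0.2280 = 3.411 × 10^-3 mol
n(I2) = n(S2O3^2-)/2 = 1.705 × 10^-3 mol
n(H2O2) in the aliquot = 1.705 × 10^-3 mol (1:1 ratio)
[H2O2]_dilute = 1.705 × 10^-3 / 0.02533 = 0.06733 mol/L
[H2O2]_original = 0.06733 × 100.0/25.32 = 0.2659 mol/L

0.2659 mol/L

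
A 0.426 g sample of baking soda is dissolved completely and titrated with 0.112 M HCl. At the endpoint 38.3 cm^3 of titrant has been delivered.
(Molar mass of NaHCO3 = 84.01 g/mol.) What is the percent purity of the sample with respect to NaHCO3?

NaHCO3 + HCl → NaCl + H2O + CO2
n(HCl) = 0.0383 L × 0.112 mol/L = 4.29 × 10^-3 mol
n(NaHCO3) = 4.29 × 10^-3 mol (1:1 ratio)
mass of NaHCO3 = 4.29 × 10^-3 × 84.01 g/mol = 0.360 g
% NaHCO3 = 0.360 / 0.426 × 100 = 84.6 %

84.6 %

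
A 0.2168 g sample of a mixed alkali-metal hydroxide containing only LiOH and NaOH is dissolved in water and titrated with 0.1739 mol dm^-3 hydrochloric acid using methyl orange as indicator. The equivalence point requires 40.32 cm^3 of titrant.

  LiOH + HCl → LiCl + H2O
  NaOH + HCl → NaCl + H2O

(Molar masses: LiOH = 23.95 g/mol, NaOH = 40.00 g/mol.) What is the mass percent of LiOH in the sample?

43.82 %

n(HCl) = 0.04032 × 0.1739 = 7.012 × 10^-3 mol
Let x = n(LiOH), y = n(NaOH).
Titrant: 1x + 1y = 7.012 × 10^-3;  mass: 23.95x + 40.00y = 0.2168
Solving, x = 3.967 × 10^-3 mol, y = 3.045 × 10^-3 mol
mass of LiOH = 3.967 × 10^-3 × 23.95 = 0.09500 g
% LiOH = 0.09500 / 0.2168 × 100 = 43.82 %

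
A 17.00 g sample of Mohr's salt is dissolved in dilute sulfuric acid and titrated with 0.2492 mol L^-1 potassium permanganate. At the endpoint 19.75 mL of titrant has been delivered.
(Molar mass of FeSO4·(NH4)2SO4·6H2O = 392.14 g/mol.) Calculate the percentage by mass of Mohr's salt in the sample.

56.76 %

MnO4^- + 5 Fe^2+ + 8 H^+ → Mn^2+ + 5 Fe^3+ + 4 H2O
n(KMnO4) = 0.01975 L × 0.2492 mol/L = 4.922 × 10^-3 mol
From the 5:1 ratio, n(FeSO4·(NH4)2SO4·6H2O) = 5/1 × 4.922 × 10^-3 = 0.02461 mol
mass of FeSO4·(NH4)2SO4·6H2O = 0.02461 × 392.14 g/mol = 9.650 g
% FeSO4·(NH4)2SO4·6H2O = 9.650 / 17.00 × 100 = 56.76 %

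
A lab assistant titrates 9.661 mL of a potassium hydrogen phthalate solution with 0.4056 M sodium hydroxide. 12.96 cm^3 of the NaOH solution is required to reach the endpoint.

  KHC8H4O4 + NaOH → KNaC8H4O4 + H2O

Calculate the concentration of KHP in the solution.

0.5441 M

n(NaOH) = 0.01296 L × 0.4056 mol/L = 5.257 × 10^-3 mol
n(KHC8H4O4) = 5.257 × 10^-3 mol (1:1 mole ratio)
[KHC8H4O4] = 5.257 × 10^-3 mol / 0.009661 L = 0.5441 mol/L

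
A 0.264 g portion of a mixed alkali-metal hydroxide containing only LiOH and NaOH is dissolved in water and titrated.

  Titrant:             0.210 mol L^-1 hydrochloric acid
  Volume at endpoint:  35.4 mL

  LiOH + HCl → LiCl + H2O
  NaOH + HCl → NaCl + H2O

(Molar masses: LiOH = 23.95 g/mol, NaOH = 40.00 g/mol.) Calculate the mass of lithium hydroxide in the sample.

0.0498 g

n(HCl) = 0.0354 × 0.210 = 7.43 × 10^-3 mol
Let x = n(LiOH), y = n(NaOH).
Titrant: 1x + 1y = 7.43 × 10^-3;  mass: 23.95x + 40.00y = 0.264
Solving, x = 2.08 × 10^-3 mol, y = 5.36 × 10^-3 mol
mass of LiOH = 2.08 × 10^-3 × 23.95 = 0.0498 g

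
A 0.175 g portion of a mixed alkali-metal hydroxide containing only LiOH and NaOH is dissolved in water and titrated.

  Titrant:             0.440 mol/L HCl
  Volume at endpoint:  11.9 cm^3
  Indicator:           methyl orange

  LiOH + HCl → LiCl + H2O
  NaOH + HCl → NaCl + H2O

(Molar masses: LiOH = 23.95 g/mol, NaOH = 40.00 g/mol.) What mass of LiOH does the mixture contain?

0.0514 g

n(HCl) = 0.0119 × 0.440 = 5.24 × 10^-3 mol
Let x = n(LiOH), y = n(NaOH).
Titrant: 1x + 1y = 5.24 × 10^-3;  mass: 23.95x + 40.00y = 0.175
Solving, x = 2.15 × 10^-3 mol, y = 3.09 × 10^-3 mol
mass of LiOH = 2.15 × 10^-3 × 23.95 = 0.0514 g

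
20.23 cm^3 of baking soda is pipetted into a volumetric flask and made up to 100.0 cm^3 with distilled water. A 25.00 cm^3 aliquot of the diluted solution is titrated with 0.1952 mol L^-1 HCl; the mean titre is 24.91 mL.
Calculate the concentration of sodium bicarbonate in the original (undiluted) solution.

0.9614 mol/L

NaHCO3 + HCl → NaCl + H2O + CO2
n(HCl) = 0.02491 × 0.1952 = 4.862 × 10^-3 mol
n(NaHCO3) in the aliquot = 4.862 × 10^-3 mol (1:1 ratio)
[NaHCO3]_dilute = 4.862 × 10^-3 / 0.02500 = 0.1945 mol/L
Dilution factor = 100.0 / 20.23 = 4.943
[NaHCO3]_stock = 0.1945 × 4.943 = 0.9614 mol/L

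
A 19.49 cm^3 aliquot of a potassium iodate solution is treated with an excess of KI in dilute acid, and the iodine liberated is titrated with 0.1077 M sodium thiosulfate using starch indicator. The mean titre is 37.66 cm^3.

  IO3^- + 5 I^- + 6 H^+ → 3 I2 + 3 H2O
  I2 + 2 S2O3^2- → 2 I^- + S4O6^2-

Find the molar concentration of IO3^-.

0.03468 M

n(S2O3^2-) = 0.03766 × 0.1077 = 4.056 × 10^-3 mol
n(I2) = n(S2O3^2-)/2 = 2.028 × 10^-3 mol
From the 1:3 ratio, n(IO3^-) in the aliquot = 1/3 × 2.028 × 10^-3 = 6.760 × 10^-4 mol
[IO3^-] = 6.760 × 10^-4 / 0.01949 = 0.03468 mol/L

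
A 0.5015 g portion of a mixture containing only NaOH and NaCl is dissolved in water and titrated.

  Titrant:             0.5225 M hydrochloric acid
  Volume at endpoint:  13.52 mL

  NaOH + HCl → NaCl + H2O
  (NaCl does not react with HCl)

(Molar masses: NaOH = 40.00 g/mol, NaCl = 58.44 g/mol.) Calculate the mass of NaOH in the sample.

n(HCl) = 0.01352 × 0.5225 = 7.064 × 10^-3 mol
Let x = n(NaOH), y = n(NaCl).
Titrant: 1x = 7.064 × 10^-3;  mass: 40.00x + 58.44y = 0.5015
Solving, x = 7.064 × 10^-3 mol, y = 3.746 × 10^-3 mol
mass of NaOH = 7.064 × 10^-3 × 40.00 = 0.2826 g

0.2826 g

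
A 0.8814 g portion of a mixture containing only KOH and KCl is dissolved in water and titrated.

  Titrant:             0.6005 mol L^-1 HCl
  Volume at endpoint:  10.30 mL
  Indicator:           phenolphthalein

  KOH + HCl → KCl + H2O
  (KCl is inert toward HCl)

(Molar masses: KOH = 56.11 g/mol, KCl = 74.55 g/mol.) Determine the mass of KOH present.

0.3470 g

n(HCl) = 0.01030 × 0.6005 = 6.185 × 10^-3 mol
Let x = n(KOH), y = n(KCl).
Titrant: 1x = 6.185 × 10^-3;  mass: 56.11x + 74.55y = 0.8814
Solving, x = 6.185 × 10^-3 mol, y = 7.168 × 10^-3 mol
mass of KOH = 6.185 × 10^-3 × 56.11 = 0.3470 g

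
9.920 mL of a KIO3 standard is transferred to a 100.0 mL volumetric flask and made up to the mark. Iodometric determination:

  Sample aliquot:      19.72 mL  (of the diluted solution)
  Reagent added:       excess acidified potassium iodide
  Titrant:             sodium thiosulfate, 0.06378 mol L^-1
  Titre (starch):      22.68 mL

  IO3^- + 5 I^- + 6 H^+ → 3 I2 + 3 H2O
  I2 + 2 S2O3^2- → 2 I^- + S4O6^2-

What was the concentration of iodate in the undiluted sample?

0.1232 mol/L

n(S2O3^2-) = 0.02268 × 0.06378 = 1.447 × 10^-3 mol
n(I2) = n(S2O3^2-)/2 = 7.233 × 10^-4 mol
From the 1:3 ratio, n(IO3^-) in the aliquot = 1/3 × 7.233 × 10^-4 = 2.411 × 10^-4 mol
[IO3^-]_dilute = 2.411 × 10^-4 / 0.01972 = 0.01223 mol/L
[IO3^-]_original = 0.01223 × 100.0/9.920 = 0.1232 mol/L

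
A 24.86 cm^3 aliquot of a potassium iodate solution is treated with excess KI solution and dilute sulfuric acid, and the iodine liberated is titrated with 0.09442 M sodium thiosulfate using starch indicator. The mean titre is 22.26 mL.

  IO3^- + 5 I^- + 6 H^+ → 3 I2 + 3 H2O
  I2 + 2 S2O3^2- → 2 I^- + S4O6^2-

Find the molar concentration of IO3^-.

0.01409 M

n(S2O3^2-) = 0.02226 × 0.09442 = 2.102 × 10^-3 mol
n(I2) = n(S2O3^2-)/2 = 1.051 × 10^-3 mol
From the 1:3 ratio, n(IO3^-) in the aliquot = 1/3 × 1.051 × 10^-3 = 3.503 × 10^-4 mol
[IO3^-] = 3.503 × 10^-4 / 0.02486 = 0.01409 mol/L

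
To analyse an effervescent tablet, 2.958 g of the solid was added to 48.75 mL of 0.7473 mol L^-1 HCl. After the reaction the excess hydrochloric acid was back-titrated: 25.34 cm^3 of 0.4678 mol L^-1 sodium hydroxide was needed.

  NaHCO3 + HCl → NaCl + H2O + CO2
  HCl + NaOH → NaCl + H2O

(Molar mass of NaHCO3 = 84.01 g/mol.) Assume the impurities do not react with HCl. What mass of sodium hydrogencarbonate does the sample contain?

n(HCl) added = 0.04875 × 0.7473 = 0.03643 mol
n(NaOH) used in back-titration = 0.02534 × 0.4678 = 0.01185 mol
n(HCl) left over = 0.01185 mol (1:1 ratio)
n(HCl) consumed by analyte = 0.03643 − 0.01185 = 0.02458 mol
n(NaHCO3) = 0.02458 mol (1:1 ratio)
mass of NaHCO3 = 0.02458 × 84.01 = 2.065 g

2.065 g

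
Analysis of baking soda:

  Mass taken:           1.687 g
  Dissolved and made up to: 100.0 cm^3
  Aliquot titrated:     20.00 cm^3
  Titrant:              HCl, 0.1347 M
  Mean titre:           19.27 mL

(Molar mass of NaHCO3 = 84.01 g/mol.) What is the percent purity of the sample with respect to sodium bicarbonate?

64.63 %

NaHCO3 + HCl → NaCl + H2O + CO2
n(HCl) per titration = 0.01927 × 0.1347 = 2.596 × 10^-3 mol
n(NaHCO3) in each aliquot = 2.596 × 10^-3 mol (1:1 ratio)
n(NaHCO3) in the whole flask = 2.596 × 10^-3 × 100.0/20.00 = 0.01298 mol
mass of NaHCO3 = 0.01298 × 84.01 = 1.090 g
% NaHCO3 = 1.090 / 1.687 × 100 = 64.63 %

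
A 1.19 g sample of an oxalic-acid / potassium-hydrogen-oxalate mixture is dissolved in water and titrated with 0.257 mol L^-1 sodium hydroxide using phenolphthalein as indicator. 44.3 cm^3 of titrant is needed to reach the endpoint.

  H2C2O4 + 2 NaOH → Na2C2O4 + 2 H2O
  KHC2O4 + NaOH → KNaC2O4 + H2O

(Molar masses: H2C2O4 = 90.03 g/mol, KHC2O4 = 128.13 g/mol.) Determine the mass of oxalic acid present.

0.146 g

n(NaOH) = 0.0443 × 0.257 = 0.0114 mol
Let x = n(H2C2O4), y = n(KHC2O4).
Titrant: 2x + 1y = 0.0114;  mass: 90.03x + 128.13y = 1.19
Solving, x = 1.62 × 10^-3 mol, y = 8.15 × 10^-3 mol
mass of H2C2O4 = 1.62 × 10^-3 × 90.03 = 0.146 g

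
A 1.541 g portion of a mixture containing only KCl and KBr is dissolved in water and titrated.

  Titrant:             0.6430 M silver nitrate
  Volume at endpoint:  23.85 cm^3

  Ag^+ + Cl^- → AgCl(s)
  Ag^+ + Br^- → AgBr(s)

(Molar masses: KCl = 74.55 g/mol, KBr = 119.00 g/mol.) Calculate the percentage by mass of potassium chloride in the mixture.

30.90 %

n(AgNO3) = 0.02385 × 0.6430 = 0.01534 mol
Let x = n(KCl), y = n(KBr).
Titrant: 1x + 1y = 0.01534;  mass: 74.55x + 119.00y = 1.541
Solving, x = 6.388 × 10^-3 mol, y = 8.948 × 10^-3 mol
mass of KCl = 6.388 × 10^-3 × 74.55 = 0.4762 g
% KCl = 0.4762 / 1.541 × 100 = 30.90 %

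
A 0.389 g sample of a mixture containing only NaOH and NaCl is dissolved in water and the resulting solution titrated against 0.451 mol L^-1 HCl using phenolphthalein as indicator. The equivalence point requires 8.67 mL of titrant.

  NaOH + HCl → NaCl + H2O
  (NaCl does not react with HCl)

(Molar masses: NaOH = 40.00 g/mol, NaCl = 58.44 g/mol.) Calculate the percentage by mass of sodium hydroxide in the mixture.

n(HCl) = 0.00867 × 0.451 = 3.91 × 10^-3 mol
Let x = n(NaOH), y = n(NaCl).
Titrant: 1x = 3.91 × 10^-3;  mass: 40.00x + 58.44y = 0.389
Solving, x = 3.91 × 10^-3 mol, y = 3.98 × 10^-3 mol
mass of NaOH = 3.91 × 10^-3 × 40.00 = 0.156 g
% NaOH = 0.156 / 0.389 × 100 = 40.2 %

40.2 %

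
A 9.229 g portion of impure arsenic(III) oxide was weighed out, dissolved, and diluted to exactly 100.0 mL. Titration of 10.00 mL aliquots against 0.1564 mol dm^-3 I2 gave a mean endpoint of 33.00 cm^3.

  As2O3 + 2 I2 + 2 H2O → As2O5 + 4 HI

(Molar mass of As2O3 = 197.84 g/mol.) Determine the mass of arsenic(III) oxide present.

5.105 g

n(I2) per titration = 0.03300 × 0.1564 = 5.161 × 10^-3 mol
From the 1:2 ratio, n(As2O3) in each aliquot = 1/2 × 5.161 × 10^-3 = 2.581 × 10^-3 mol
n(As2O3) in the whole flask = 2.581 × 10^-3 × 100.0/10.00 = 0.02581 mol
mass of As2O3 = 0.02581 × 197.84 = 5.105 g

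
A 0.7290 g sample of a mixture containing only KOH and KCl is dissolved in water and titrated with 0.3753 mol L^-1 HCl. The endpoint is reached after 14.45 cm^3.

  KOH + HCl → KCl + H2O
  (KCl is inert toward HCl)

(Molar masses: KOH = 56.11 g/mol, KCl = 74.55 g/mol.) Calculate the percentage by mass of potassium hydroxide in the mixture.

41.74 %

n(HCl) = 0.01445 × 0.3753 = 5.423 × 10^-3 mol
Let x = n(KOH), y = n(KCl).
Titrant: 1x = 5.423 × 10^-3;  mass: 56.11x + 74.55y = 0.7290
Solving, x = 5.423 × 10^-3 mol, y = 5.697 × 10^-3 mol
mass of KOH = 5.423 × 10^-3 × 56.11 = 0.3043 g
% KOH = 0.3043 / 0.7290 × 100 = 41.74 %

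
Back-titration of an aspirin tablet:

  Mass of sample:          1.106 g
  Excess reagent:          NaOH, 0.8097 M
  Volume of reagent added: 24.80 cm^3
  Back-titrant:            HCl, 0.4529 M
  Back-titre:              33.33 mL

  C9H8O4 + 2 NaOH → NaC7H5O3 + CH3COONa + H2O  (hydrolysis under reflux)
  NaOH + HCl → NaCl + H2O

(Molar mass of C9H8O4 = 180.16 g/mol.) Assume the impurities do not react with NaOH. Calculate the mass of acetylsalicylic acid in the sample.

0.4491 g

n(NaOH) added = 0.02480 × 0.8097 = 0.02008 mol
n(HCl) used in back-titration = 0.03333 × 0.4529 = 0.01510 mol
n(NaOH) left over = 0.01510 mol (1:1 ratio)
n(NaOH) consumed by analyte = 0.02008 − 0.01510 = 4.985 × 10^-3 mol
From the 1:2 ratio, n(C9H8O4) = 1/2 × 4.985 × 10^-3 = 2.493 × 10^-3 mol
mass of C9H8O4 = 2.493 × 10^-3 × 180.16 = 0.4491 g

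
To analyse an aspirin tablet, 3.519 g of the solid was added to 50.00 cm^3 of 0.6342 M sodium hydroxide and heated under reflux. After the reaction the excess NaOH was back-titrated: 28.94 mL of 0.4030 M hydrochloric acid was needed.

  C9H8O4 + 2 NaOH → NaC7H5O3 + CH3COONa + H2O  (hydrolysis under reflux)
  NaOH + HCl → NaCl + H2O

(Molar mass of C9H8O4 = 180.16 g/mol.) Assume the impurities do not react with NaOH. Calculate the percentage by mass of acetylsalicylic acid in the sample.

51.32 %

n(NaOH) added = 0.05000 × 0.6342 = 0.03171 mol
n(HCl) used in back-titration = 0.02894 × 0.4030 = 0.01166 mol
n(NaOH) left over = 0.01166 mol (1:1 ratio)
n(NaOH) consumed by analyte = 0.03171 − 0.01166 = 0.02005 mol
From the 1:2 ratio, n(C9H8O4) = 1/2 × 0.02005 = 0.01002 mol
mass of C9H8O4 = 0.01002 × 180.16 = 1.806 g
% C9H8O4 = 1.806 / 3.519 × 100 = 51.32 %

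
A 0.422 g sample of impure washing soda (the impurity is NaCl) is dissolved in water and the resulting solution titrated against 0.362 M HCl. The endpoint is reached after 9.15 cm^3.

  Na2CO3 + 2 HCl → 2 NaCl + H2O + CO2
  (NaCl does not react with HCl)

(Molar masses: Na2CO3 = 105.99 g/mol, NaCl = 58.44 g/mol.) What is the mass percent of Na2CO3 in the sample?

n(HCl) = 0.00915 × 0.362 = 3.31 × 10^-3 mol
Let x = n(Na2CO3), y = n(NaCl).
Titrant: 2x = 3.31 × 10^-3;  mass: 105.99x + 58.44y = 0.422
Solving, x = 1.66 × 10^-3 mol, y = 4.22 × 10^-3 mol
mass of Na2CO3 = 1.66 × 10^-3 × 105.99 = 0.176 g
% Na2CO3 = 0.176 / 0.422 × 100 = 41.6 %

41.6 %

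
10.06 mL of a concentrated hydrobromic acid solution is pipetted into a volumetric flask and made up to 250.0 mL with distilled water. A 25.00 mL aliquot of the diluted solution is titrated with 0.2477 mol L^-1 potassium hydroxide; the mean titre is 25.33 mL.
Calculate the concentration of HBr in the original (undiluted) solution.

6.237 mol/L

HBr + KOH → KBr + H2O
n(KOH) = 0.02533 × 0.2477 = 6.274 × 10^-3 mol
n(HBr) in the aliquot = 6.274 × 10^-3 mol (1:1 ratio)
[HBr]_dilute = 6.274 × 10^-3 / 0.02500 = 0.2510 mol/L
Dilution factor = 250.0 / 10.06 = 24.85
[HBr]_stock = 0.2510 × 24.85 = 6.237 mol/L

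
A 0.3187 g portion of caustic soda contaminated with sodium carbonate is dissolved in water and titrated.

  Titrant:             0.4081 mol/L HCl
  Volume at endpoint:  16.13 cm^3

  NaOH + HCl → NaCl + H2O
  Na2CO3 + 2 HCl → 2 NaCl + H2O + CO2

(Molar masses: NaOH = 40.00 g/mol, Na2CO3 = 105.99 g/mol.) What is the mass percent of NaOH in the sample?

29.12 %

n(HCl) = 0.01613 × 0.4081 = 6.583 × 10^-3 mol
Let x = n(NaOH), y = n(Na2CO3).
Titrant: 1x + 2y = 6.583 × 10^-3;  mass: 40.00x + 105.99y = 0.3187
Solving, x = 2.320 × 10^-3 mol, y = 2.131 × 10^-3 mol
mass of NaOH = 2.320 × 10^-3 × 40.00 = 0.09280 g
% NaOH = 0.09280 / 0.3187 × 100 = 29.12 %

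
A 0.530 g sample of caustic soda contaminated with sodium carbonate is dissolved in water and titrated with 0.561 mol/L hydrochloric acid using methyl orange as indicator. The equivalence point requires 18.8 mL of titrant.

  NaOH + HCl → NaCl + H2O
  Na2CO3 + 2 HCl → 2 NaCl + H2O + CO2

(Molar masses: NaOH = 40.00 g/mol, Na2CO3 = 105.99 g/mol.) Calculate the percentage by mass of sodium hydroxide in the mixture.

n(HCl) = 0.0188 × 0.561 = 0.0105 mol
Let x = n(NaOH), y = n(Na2CO3).
Titrant: 1x + 2y = 0.0105;  mass: 40.00x + 105.99y = 0.530
Solving, x = 2.23 × 10^-3 mol, y = 4.16 × 10^-3 mol
mass of NaOH = 2.23 × 10^-3 × 40.00 = 0.0890 g
% NaOH = 0.0890 / 0.530 × 100 = 16.8 %

16.8 %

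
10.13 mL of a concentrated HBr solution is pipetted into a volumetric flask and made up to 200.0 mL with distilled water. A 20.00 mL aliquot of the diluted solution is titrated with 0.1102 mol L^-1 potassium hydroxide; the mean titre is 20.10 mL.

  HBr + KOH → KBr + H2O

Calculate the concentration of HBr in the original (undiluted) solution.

n(KOH) = 0.02010 × 0.1102 = 2.215 × 10^-3 mol
n(HBr) in the aliquot = 2.215 × 10^-3 mol (1:1 ratio)
[HBr]_dilute = 2.215 × 10^-3 / 0.02000 = 0.1108 mol/L
Dilution factor = 200.0 / 10.13 = 19.74
[HBr]_stock = 0.1108 × 19.74 = 2.187 mol/L

2.187 mol/L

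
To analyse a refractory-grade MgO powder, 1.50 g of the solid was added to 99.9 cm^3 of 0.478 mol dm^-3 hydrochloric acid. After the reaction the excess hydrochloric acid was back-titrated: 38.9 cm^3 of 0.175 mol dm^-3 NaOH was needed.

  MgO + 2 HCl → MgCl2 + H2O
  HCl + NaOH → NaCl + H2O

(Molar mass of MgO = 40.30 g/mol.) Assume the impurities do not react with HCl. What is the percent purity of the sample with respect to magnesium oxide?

55.0 %

n(HCl) added = 0.0999 × 0.478 = 0.0478 mol
n(NaOH) used in back-titration = 0.0389 × 0.175 = 6.81 × 10^-3 mol
n(HCl) left over = 6.81 × 10^-3 mol (1:1 ratio)
n(HCl) consumed by analyte = 0.0478 − 6.81 × 10^-3 = 0.0409 mol
From the 1:2 ratio, n(MgO) = 1/2 × 0.0409 = 0.0205 mol
mass of MgO = 0.0205 × 40.30 = 0.825 g
% MgO = 0.825 / 1.50 × 100 = 55.0 %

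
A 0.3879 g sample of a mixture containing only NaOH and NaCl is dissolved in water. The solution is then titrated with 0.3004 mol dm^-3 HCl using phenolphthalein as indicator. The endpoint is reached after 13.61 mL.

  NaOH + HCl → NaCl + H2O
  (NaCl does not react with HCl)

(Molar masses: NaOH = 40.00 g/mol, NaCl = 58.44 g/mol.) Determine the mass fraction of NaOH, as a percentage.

n(HCl) = 0.01361 × 0.3004 = 4.088 × 10^-3 mol
Let x = n(NaOH), y = n(NaCl).
Titrant: 1x = 4.088 × 10^-3;  mass: 40.00x + 58.44y = 0.3879
Solving, x = 4.088 × 10^-3 mol, y = 3.839 × 10^-3 mol
mass of NaOH = 4.088 × 10^-3 × 40.00 = 0.1635 g
% NaOH = 0.1635 / 0.3879 × 100 = 42.16 %

42.16 %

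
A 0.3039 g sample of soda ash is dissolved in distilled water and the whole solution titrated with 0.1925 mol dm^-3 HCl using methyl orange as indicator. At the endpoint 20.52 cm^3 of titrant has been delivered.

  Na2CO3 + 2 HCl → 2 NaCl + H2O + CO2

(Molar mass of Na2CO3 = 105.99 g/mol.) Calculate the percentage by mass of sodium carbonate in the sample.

n(HCl) = 0.02052 L × 0.1925 mol/L = 3.950 × 10^-3 mol
From the 1:2 ratio, n(Na2CO3) = 1/2 × 3.950 × 10^-3 = 1.975 × 10^-3 mol
mass of Na2CO3 = 1.975 × 10^-3 × 105.99 g/mol = 0.2093 g
% Na2CO3 = 0.2093 / 0.3039 × 100 = 68.88 %

68.88 %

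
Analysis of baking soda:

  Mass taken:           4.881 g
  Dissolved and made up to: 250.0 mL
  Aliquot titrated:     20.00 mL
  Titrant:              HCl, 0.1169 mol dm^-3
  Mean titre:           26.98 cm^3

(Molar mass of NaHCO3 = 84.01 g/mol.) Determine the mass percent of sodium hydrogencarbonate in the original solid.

67.86 %

NaHCO3 + HCl → NaCl + H2O + CO2
n(HCl) per titration = 0.02698 × 0.1169 = 3.154 × 10^-3 mol
n(NaHCO3) in each aliquot = 3.154 × 10^-3 mol (1:1 ratio)
n(NaHCO3) in the whole flask = 3.154 × 10^-3 × 250.0/20.00 = 0.03942 mol
mass of NaHCO3 = 0.03942 × 84.01 = 3.312 g
% NaHCO3 = 3.312 / 4.881 × 100 = 67.86 %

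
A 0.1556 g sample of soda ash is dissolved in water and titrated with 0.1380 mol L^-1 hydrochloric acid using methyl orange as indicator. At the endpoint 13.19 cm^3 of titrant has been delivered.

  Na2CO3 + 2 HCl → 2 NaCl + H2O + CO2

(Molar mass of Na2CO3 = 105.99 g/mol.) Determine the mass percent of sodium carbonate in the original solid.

61.99 %

n(HCl) = 0.01319 L × 0.1380 mol/L = 1.820 × 10^-3 mol
From the 1:2 ratio, n(Na2CO3) = 1/2 × 1.820 × 10^-3 = 9.101 × 10^-4 mol
mass of Na2CO3 = 9.101 × 10^-4 × 105.99 g/mol = 0.09646 g
% Na2CO3 = 0.09646 / 0.1556 × 100 = 61.99 %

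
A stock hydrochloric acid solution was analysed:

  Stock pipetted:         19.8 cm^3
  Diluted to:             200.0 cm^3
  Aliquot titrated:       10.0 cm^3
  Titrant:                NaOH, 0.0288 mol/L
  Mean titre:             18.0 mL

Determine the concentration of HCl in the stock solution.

0.524 mol/L

HCl + NaOH → NaCl + H2O
n(NaOH) = 0.0180 × 0.0288 = 5.18 × 10^-4 mol
n(HCl) in the aliquot = 5.18 × 10^-4 mol (1:1 ratio)
[HCl]_dilute = 5.18 × 10^-4 / 0.0100 = 0.0518 mol/L
Dilution factor = 200.0 / 19.8 = 10.10
[HCl]_stock = 0.0518 × 10.10 = 0.524 mol/L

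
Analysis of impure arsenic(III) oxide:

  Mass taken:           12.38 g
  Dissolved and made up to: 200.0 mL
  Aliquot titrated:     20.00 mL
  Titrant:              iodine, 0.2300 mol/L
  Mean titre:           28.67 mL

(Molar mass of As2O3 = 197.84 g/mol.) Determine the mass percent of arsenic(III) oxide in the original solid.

52.69 %

As2O3 + 2 I2 + 2 H2O → As2O5 + 4 HI
n(I2) per titration = 0.02867 × 0.2300 = 6.594 × 10^-3 mol
From the 1:2 ratio, n(As2O3) in each aliquot = 1/2 × 6.594 × 10^-3 = 3.297 × 10^-3 mol
n(As2O3) in the whole flask = 3.297 × 10^-3 × 200.0/20.00 = 0.03297 mol
mass of As2O3 = 0.03297 × 197.84 = 6.523 g
% As2O3 = 6.523 / 12.38 × 100 = 52.69 %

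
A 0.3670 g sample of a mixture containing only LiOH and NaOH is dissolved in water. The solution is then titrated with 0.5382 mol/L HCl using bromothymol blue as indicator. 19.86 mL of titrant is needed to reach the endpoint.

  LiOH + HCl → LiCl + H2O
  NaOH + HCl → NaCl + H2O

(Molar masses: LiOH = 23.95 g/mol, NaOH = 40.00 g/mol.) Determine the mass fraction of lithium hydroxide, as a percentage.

n(HCl) = 0.01986 × 0.5382 = 0.01069 mol
Let x = n(LiOH), y = n(NaOH).
Titrant: 1x + 1y = 0.01069;  mass: 23.95x + 40.00y = 0.3670
Solving, x = 3.772 × 10^-3 mol, y = 6.916 × 10^-3 mol
mass of LiOH = 3.772 × 10^-3 × 23.95 = 0.09035 g
% LiOH = 0.09035 / 0.3670 × 100 = 24.62 %

24.62 %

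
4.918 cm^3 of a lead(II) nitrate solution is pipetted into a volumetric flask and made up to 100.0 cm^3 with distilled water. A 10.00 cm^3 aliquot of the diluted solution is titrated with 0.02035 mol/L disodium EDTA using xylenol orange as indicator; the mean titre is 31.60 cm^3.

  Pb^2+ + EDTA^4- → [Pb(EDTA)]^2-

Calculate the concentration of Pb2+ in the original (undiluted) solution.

n(EDTA) = 0.03160 × 0.02035 = 6.431 × 10^-4 mol
n(Pb2+) in the aliquot = 6.431 × 10^-4 mol (1:1 ratio)
[Pb2+]_dilute = 6.431 × 10^-4 / 0.01000 = 0.06431 mol/L
Dilution factor = 100.0 / 4.918 = 20.33
[Pb2+]_stock = 0.06431 × 20.33 = 1.308 mol/L

1.308 mol/L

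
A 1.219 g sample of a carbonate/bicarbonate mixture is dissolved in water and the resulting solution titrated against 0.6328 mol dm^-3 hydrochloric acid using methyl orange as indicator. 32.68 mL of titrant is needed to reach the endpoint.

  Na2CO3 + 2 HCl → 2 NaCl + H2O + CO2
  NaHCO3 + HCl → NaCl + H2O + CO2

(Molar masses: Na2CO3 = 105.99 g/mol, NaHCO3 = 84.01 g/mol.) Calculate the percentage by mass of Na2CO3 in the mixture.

n(HCl) = 0.03268 × 0.6328 = 0.02068 mol
Let x = n(Na2CO3), y = n(NaHCO3).
Titrant: 2x + 1y = 0.02068;  mass: 105.99x + 84.01y = 1.219
Solving, x = 8.356 × 10^-3 mol, y = 3.968 × 10^-3 mol
mass of Na2CO3 = 8.356 × 10^-3 × 105.99 = 0.8856 g
% Na2CO3 = 0.8856 / 1.219 × 100 = 72.65 %

72.65 %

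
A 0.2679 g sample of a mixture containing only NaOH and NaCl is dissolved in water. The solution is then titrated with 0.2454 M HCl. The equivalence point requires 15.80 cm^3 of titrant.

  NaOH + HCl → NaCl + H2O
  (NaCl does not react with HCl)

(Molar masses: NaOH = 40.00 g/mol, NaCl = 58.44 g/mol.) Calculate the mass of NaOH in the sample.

0.1551 g

n(HCl) = 0.01580 × 0.2454 = 3.877 × 10^-3 mol
Let x = n(NaOH), y = n(NaCl).
Titrant: 1x = 3.877 × 10^-3;  mass: 40.00x + 58.44y = 0.2679
Solving, x = 3.877 × 10^-3 mol, y = 1.930 × 10^-3 mol
mass of NaOH = 3.877 × 10^-3 × 40.00 = 0.1551 g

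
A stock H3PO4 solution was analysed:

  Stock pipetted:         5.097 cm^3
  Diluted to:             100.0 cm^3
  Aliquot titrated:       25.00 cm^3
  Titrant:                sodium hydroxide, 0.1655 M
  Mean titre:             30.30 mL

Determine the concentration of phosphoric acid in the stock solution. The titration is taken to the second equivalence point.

1.968 M

H3PO4 + 2 NaOH → Na2HPO4 + 2 H2O
n(NaOH) = 0.03030 × 0.1655 = 5.015 × 10^-3 mol
From the 1:2 ratio, n(H3PO4) in the aliquot = 1/2 × 5.015 × 10^-3 = 2.507 × 10^-3 mol
[H3PO4]_dilute = 2.507 × 10^-3 / 0.02500 = 0.1003 mol/L
Dilution factor = 100.0 / 5.097 = 19.62
[H3PO4]_stock = 0.1003 × 19.62 = 1.968 mol/L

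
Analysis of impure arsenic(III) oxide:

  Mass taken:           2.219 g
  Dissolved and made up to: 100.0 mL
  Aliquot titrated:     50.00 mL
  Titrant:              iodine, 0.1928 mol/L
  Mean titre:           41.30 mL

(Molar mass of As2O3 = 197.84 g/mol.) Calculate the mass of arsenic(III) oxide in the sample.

As2O3 + 2 I2 + 2 H2O → As2O5 + 4 HI
n(I2) per titration = 0.04130 × 0.1928 = 7.963 × 10^-3 mol
From the 1:2 ratio, n(As2O3) in each aliquot = 1/2 × 7.963 × 10^-3 = 3.981 × 10^-3 mol
n(As2O3) in the whole flask = 3.981 × 10^-3 × 100.0/50.00 = 7.963 × 10^-3 mol
mass of As2O3 = 7.963 × 10^-3 × 197.84 = 1.575 g

1.575 g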